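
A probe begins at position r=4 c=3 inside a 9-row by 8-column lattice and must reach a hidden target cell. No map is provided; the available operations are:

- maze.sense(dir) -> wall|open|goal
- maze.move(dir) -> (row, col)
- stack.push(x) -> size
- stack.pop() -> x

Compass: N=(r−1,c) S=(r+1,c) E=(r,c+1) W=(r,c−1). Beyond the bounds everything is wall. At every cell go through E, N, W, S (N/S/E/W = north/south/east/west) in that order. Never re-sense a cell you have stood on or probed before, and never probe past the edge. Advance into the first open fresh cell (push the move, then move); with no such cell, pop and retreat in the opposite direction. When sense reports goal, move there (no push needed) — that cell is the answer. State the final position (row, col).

→ sense(dir='east')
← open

→ push(x='east')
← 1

→ move(dir='east')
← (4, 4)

→ sense(dir='east')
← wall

→ sense(dir='north')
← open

→ push(x='north')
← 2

→ move(dir='north')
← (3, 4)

→ sense(dir='east')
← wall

→ sense(dir='north')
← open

→ push(x='north')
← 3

→ move(dir='north')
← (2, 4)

→ sense(dir='east')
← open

→ push(x='east')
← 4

→ move(dir='east')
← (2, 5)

→ sense(dir='east')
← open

→ push(x='east')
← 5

→ move(dir='east')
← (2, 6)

→ sense(dir='east')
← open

→ push(x='east')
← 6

→ move(dir='east')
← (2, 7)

→ sense(dir='north')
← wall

→ sense(dir='south')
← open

→ push(x='south')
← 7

→ move(dir='south')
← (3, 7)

→ sense(dir='west')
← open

→ push(x='west')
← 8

→ move(dir='west')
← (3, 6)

→ sense(dir='south')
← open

→ push(x='south')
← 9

→ move(dir='south')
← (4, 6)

→ sense(dir='east')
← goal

→ move(dir='east')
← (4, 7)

Answer: (4, 7)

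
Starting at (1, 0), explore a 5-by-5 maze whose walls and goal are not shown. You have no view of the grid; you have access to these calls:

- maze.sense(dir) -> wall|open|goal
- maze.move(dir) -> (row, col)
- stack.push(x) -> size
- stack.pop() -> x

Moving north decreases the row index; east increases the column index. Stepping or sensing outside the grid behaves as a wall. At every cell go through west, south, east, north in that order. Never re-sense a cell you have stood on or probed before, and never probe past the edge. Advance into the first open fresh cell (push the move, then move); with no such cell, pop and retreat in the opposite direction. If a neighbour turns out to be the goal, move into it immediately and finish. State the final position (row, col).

I run maze.sense with dir='south', and see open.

Then stack.push with x='south', and see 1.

I use maze.move with dir='south', — result: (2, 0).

I invoke maze.sense with dir='south', → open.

I use stack.push with x='south', and get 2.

Invoking maze.move with dir='south', → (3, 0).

Invoking maze.sense with dir='south', and see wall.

Invoking maze.sense with dir='east', yielding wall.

I call stack.pop, and see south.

Next I call maze.move with dir='north', which returns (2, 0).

Then maze.sense with dir='east', and observe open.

I call stack.push with x='east', giving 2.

Now I run maze.move with dir='east', and see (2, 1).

Then maze.sense with dir='east', and see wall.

Now I run maze.sense with dir='north', : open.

Now I run stack.push with x='north', which returns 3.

I call maze.move with dir='north', and get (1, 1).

Invoking maze.sense with dir='east', yielding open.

I run stack.push with x='east', and get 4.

Calling maze.move with dir='east', — result: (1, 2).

Using maze.sense with dir='east', yielding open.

Next I call stack.push with x='east', and get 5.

I run maze.move with dir='east', and observe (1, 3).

I call maze.sense with dir='south', yielding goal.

Using maze.move with dir='south', and get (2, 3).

Answer: (2, 3)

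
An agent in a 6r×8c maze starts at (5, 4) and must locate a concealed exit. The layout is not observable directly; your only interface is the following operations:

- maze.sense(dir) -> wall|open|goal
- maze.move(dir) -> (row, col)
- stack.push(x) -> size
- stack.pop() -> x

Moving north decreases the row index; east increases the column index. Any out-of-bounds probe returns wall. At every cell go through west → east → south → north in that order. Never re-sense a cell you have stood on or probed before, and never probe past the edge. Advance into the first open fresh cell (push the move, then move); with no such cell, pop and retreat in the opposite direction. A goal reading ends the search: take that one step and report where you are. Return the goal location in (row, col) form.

Calling maze.sense(dir→west), which returns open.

Next I call stack.push(x→west), which returns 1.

Then maze.move(dir→west), and observe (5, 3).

I run maze.sense(dir→west), and see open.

Invoking stack.push(x→west), giving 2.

I try maze.move(dir→west), giving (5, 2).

I use maze.sense(dir→west), and observe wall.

Using maze.sense(dir→north), and see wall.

Invoking stack.pop, : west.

I call maze.move(dir→east), yielding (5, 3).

I use maze.sense(dir→north), — result: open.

Now I run stack.push(x→north), and see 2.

Now I run maze.move(dir→north), : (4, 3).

I try maze.sense(dir→east), and observe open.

I try stack.push(x→east), → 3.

I try maze.move(dir→east), which returns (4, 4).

Using maze.sense(dir→east), and observe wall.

Calling maze.sense(dir→north), and see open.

I use stack.push(x→north), and get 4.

I invoke maze.move(dir→north), — result: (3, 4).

Then maze.sense(dir→west), : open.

Invoking stack.push(x→west), : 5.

I use maze.move(dir→west), and get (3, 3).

Then maze.sense(dir→west), giving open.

Using stack.push(x→west), yielding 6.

I call maze.move(dir→west), and get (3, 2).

I invoke maze.sense(dir→west), → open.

I run stack.push(x→west), : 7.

Next I call maze.move(dir→west), giving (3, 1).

Then maze.sense(dir→west), and get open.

I run stack.push(x→west), yielding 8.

I call maze.move(dir→west), — result: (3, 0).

I use maze.sense(dir→south), and see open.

Now I run stack.push(x→south), and see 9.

Next I call maze.move(dir→south), and see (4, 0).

Using maze.sense(dir→east), giving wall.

I use maze.sense(dir→south), and see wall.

Invoking stack.pop, → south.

I call maze.move(dir→north), → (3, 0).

Invoking maze.sense(dir→north), : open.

Calling stack.push(x→north), and observe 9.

Then maze.move(dir→north), — result: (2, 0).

I try maze.sense(dir→east), yielding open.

Invoking stack.push(x→east), and get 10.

Then maze.move(dir→east), → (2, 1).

Using maze.sense(dir→east), and observe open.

I invoke stack.push(x→east), and get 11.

I invoke maze.move(dir→east), yielding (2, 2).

I run maze.sense(dir→east), : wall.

I try maze.sense(dir→north), which returns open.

I try stack.push(x→north), → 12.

I run maze.move(dir→north), : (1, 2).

I use maze.sense(dir→west), yielding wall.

I call maze.sense(dir→east), yielding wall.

Next I call maze.sense(dir→north), which returns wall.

Now I run stack.pop(), which returns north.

Now I run maze.move(dir→south), and see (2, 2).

Then stack.pop, giving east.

Invoking maze.move(dir→west), — result: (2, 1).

I run stack.pop(), which returns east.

I call maze.move(dir→west), : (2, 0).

Now I run maze.sense(dir→north), which returns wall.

Calling stack.pop, yielding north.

I call maze.move(dir→south), yielding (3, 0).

Invoking stack.pop(), and see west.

I run maze.move(dir→east), yielding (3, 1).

Using stack.pop, yielding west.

Calling maze.move(dir→east), and see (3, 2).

I invoke stack.pop, and observe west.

I try maze.move(dir→east), and see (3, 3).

Using stack.pop(), and see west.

Using maze.move(dir→east), — result: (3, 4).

I use maze.sense(dir→east), giving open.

I try stack.push(x→east), and see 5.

Now I run maze.move(dir→east), and see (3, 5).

Now I run maze.sense(dir→east), and see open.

I invoke stack.push(x→east), : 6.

I call maze.move(dir→east), → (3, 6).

Using maze.sense(dir→east), — result: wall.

I try maze.sense(dir→south), and get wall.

I call maze.sense(dir→north), → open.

I invoke stack.push(x→north), and get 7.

I invoke maze.move(dir→north), → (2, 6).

Invoking maze.sense(dir→west), and get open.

Calling stack.push(x→west), and observe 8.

Using maze.move(dir→west), → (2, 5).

Invoking maze.sense(dir→west), giving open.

Then stack.push(x→west), and see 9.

Calling maze.move(dir→west), yielding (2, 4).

I call maze.sense(dir→north), yielding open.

Invoking stack.push(x→north), giving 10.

I run maze.move(dir→north), : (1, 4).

Using maze.sense(dir→east), and get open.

I invoke stack.push(x→east), yielding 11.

Now I run maze.move(dir→east), — result: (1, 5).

I call maze.sense(dir→east), : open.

Calling stack.push(x→east), and observe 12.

I use maze.move(dir→east), and get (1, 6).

Next I call maze.sense(dir→east), : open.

Then stack.push(x→east), which returns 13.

Invoking maze.move(dir→east), yielding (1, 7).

Using maze.sense(dir→south), yielding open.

Invoking stack.push(x→south), which returns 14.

Invoking maze.move(dir→south), and get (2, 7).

Invoking stack.pop, — result: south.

I use maze.move(dir→north), : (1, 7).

Then maze.sense(dir→north), yielding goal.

Invoking maze.move(dir→north), : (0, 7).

Answer: (0, 7)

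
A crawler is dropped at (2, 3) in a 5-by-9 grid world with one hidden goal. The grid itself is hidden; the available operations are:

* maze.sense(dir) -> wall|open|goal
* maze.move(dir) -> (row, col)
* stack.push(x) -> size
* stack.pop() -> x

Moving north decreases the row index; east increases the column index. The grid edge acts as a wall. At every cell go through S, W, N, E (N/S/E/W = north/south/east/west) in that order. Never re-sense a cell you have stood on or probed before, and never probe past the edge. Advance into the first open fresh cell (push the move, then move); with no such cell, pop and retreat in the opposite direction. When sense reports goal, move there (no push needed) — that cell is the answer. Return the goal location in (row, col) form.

Step: maze.sense[dir→south]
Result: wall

Step: maze.sense[dir→west]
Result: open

Step: stack.push[x→west]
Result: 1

Step: maze.move[dir→west]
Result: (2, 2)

Step: maze.sense[dir→south]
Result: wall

Step: maze.sense[dir→west]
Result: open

Step: stack.push[x→west]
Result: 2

Step: maze.move[dir→west]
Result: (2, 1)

Step: maze.sense[dir→south]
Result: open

Step: stack.push[x→south]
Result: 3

Step: maze.move[dir→south]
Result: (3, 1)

Step: maze.sense[dir→south]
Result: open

Step: stack.push[x→south]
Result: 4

Step: maze.move[dir→south]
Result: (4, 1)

Step: maze.sense[dir→west]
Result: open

Step: stack.push[x→west]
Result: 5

Step: maze.move[dir→west]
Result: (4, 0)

Step: maze.sense[dir→north]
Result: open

Step: stack.push[x→north]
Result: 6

Step: maze.move[dir→north]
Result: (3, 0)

Step: maze.sense[dir→north]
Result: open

Step: stack.push[x→north]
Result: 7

Step: maze.move[dir→north]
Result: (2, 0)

Step: maze.sense[dir→north]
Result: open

Step: stack.push[x→north]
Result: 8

Step: maze.move[dir→north]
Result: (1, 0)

Step: maze.sense[dir→north]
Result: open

Step: stack.push[x→north]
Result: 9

Step: maze.move[dir→north]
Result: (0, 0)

Step: maze.sense[dir→east]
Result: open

Step: stack.push[x→east]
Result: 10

Step: maze.move[dir→east]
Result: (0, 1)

Step: maze.sense[dir→south]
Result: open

Step: stack.push[x→south]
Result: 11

Step: maze.move[dir→south]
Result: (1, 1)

Step: maze.sense[dir→east]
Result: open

Step: stack.push[x→east]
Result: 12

Step: maze.move[dir→east]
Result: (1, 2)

Step: maze.sense[dir→north]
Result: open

Step: stack.push[x→north]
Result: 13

Step: maze.move[dir→north]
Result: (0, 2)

Step: maze.sense[dir→east]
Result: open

Step: stack.push[x→east]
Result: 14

Step: maze.move[dir→east]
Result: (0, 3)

Step: maze.sense[dir→south]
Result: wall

Step: maze.sense[dir→east]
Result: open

Step: stack.push[x→east]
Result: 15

Step: maze.move[dir→east]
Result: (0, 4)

Step: maze.sense[dir→south]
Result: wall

Step: maze.sense[dir→east]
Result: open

Step: stack.push[x→east]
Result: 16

Step: maze.move[dir→east]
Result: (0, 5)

Step: maze.sense[dir→south]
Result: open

Step: stack.push[x→south]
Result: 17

Step: maze.move[dir→south]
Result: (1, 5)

Step: maze.sense[dir→south]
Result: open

Step: stack.push[x→south]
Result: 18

Step: maze.move[dir→south]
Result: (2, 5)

Step: maze.sense[dir→south]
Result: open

Step: stack.push[x→south]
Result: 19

Step: maze.move[dir→south]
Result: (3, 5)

Step: maze.sense[dir→south]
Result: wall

Step: maze.sense[dir→west]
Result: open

Step: stack.push[x→west]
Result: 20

Step: maze.move[dir→west]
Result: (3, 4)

Step: maze.sense[dir→south]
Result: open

Step: stack.push[x→south]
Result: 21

Step: maze.move[dir→south]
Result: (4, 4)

Step: maze.sense[dir→west]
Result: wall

Step: stack.pop[]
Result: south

Step: maze.move[dir→north]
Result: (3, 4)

Step: maze.sense[dir→north]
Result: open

Step: stack.push[x→north]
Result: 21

Step: maze.move[dir→north]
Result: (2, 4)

Step: stack.pop[]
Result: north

Step: maze.move[dir→south]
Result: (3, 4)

Step: stack.pop[]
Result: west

Step: maze.move[dir→east]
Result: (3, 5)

Step: maze.sense[dir→east]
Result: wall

Step: stack.pop[]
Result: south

Step: maze.move[dir→north]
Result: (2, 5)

Step: maze.sense[dir→east]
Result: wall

Step: stack.pop[]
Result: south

Step: maze.move[dir→north]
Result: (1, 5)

Step: maze.sense[dir→east]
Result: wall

Step: stack.pop[]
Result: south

Step: maze.move[dir→north]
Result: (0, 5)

Step: maze.sense[dir→east]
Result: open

Step: stack.push[x→east]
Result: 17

Step: maze.move[dir→east]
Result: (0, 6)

Step: maze.sense[dir→east]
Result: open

Step: stack.push[x→east]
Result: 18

Step: maze.move[dir→east]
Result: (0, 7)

Step: maze.sense[dir→south]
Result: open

Step: stack.push[x→south]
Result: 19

Step: maze.move[dir→south]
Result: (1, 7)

Step: maze.sense[dir→south]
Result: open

Step: stack.push[x→south]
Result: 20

Step: maze.move[dir→south]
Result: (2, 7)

Step: maze.sense[dir→south]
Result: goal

Step: maze.move[dir→south]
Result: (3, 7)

Answer: (3, 7)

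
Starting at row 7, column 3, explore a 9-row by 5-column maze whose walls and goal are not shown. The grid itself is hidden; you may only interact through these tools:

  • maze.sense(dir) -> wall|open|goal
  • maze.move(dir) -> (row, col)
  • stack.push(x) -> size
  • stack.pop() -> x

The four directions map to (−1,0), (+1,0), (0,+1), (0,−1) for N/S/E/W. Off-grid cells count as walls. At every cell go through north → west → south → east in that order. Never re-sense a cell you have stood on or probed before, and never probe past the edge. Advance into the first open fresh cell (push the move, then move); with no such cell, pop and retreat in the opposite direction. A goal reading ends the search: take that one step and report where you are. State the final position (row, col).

% maze.sense north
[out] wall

% maze.sense west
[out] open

% stack.push west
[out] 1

% maze.move west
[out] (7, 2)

% maze.sense north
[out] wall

% maze.sense west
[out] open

% stack.push west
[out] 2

% maze.move west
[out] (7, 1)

% maze.sense north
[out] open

% stack.push north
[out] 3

% maze.move north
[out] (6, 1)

% maze.sense north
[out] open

% stack.push north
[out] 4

% maze.move north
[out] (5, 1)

% maze.sense north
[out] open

% stack.push north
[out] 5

% maze.move north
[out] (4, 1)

% maze.sense north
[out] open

% stack.push north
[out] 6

% maze.move north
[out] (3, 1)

% maze.sense north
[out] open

% stack.push north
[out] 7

% maze.move north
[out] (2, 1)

% maze.sense north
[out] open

% stack.push north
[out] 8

% maze.move north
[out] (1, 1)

% maze.sense north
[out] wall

% maze.sense west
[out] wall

% maze.sense east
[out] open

% stack.push east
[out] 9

% maze.move east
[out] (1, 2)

% maze.sense north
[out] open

% stack.push north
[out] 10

% maze.move north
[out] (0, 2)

% maze.sense east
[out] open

% stack.push east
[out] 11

% maze.move east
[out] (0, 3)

% maze.sense south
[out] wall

% maze.sense east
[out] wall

% stack.pop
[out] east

% maze.move west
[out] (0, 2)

% stack.pop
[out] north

% maze.move south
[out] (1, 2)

% maze.sense south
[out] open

% stack.push south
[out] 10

% maze.move south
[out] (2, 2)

% maze.sense south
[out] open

% stack.push south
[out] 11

% maze.move south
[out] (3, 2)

% maze.sense south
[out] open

% stack.push south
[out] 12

% maze.move south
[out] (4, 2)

% maze.sense south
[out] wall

% maze.sense east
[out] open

% stack.push east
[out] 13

% maze.move east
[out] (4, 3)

% maze.sense north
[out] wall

% maze.sense south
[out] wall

% maze.sense east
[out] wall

% stack.pop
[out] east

% maze.move west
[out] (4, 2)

% stack.pop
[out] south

% maze.move north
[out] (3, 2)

% stack.pop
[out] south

% maze.move north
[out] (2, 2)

% maze.sense east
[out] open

% stack.push east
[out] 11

% maze.move east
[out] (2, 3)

% maze.sense east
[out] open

% stack.push east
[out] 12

% maze.move east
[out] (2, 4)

% maze.sense north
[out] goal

% maze.move north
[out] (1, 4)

Answer: (1, 4)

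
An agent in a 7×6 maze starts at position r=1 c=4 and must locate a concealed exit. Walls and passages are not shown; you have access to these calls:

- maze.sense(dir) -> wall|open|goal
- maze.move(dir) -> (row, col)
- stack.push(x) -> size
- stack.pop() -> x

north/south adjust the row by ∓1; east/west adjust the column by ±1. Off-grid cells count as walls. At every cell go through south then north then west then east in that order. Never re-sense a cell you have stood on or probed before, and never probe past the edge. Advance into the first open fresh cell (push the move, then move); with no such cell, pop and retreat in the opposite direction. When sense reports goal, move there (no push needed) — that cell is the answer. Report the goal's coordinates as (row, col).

Action: sense[south]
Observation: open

Action: push[south]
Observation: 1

Action: move[south]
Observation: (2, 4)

Action: sense[south]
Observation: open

Action: push[south]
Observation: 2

Action: move[south]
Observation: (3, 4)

Action: sense[south]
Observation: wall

Action: sense[west]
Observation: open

Action: push[west]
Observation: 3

Action: move[west]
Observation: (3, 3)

Action: sense[south]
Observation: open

Action: push[south]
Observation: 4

Action: move[south]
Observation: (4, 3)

Action: sense[south]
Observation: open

Action: push[south]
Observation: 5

Action: move[south]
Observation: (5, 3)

Action: sense[south]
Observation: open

Action: push[south]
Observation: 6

Action: move[south]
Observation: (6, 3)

Action: sense[west]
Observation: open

Action: push[west]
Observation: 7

Action: move[west]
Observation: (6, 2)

Action: sense[north]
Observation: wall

Action: sense[west]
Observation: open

Action: push[west]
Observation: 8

Action: move[west]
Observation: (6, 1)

Action: sense[north]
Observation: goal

Action: move[north]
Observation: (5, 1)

Answer: (5, 1)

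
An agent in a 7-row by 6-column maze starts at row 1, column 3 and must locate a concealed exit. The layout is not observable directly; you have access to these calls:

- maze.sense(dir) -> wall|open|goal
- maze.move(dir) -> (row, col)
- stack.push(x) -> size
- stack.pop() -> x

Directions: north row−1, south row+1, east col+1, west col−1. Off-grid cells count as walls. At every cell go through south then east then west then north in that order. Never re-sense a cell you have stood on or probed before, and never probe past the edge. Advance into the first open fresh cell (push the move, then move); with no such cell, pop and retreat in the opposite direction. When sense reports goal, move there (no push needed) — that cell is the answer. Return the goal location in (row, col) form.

% sense south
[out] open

% push south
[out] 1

% move south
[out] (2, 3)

% sense south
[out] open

% push south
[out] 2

% move south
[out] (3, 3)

% sense south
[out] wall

% sense east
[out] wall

% sense west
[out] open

% push west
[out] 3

% move west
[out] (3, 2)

% sense south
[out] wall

% sense west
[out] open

% push west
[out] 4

% move west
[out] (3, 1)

% sense south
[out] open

% push south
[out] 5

% move south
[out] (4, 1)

% sense south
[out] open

% push south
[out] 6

% move south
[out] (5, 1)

% sense south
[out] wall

% sense east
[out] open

% push east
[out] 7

% move east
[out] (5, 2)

% sense south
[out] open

% push south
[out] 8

% move south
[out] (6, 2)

% sense east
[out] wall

% pop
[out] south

% move north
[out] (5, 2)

% sense east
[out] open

% push east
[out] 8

% move east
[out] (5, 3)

% sense east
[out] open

% push east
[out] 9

% move east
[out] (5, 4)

% sense south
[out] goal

% move south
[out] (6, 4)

Answer: (6, 4)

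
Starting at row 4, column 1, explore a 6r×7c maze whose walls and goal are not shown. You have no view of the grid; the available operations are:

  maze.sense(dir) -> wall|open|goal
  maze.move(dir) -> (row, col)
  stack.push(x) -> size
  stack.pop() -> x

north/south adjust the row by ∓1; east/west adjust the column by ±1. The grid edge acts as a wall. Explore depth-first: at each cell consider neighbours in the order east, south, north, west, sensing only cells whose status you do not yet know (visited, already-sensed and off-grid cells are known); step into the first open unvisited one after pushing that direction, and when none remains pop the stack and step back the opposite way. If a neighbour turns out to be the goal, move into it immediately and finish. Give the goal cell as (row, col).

→ sense(dir='east')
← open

→ push(x='east')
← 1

→ move(dir='east')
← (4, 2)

→ sense(dir='east')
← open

→ push(x='east')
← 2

→ move(dir='east')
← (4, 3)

→ sense(dir='east')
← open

→ push(x='east')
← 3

→ move(dir='east')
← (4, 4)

→ sense(dir='east')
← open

→ push(x='east')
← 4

→ move(dir='east')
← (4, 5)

→ sense(dir='east')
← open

→ push(x='east')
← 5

→ move(dir='east')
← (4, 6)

→ sense(dir='south')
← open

→ push(x='south')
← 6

→ move(dir='south')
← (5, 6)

→ sense(dir='west')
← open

→ push(x='west')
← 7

→ move(dir='west')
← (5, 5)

→ sense(dir='west')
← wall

→ pop()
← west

→ move(dir='east')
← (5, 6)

→ pop()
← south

→ move(dir='north')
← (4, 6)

→ sense(dir='north')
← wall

→ pop()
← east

→ move(dir='west')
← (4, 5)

→ sense(dir='north')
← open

→ push(x='north')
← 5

→ move(dir='north')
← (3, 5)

→ sense(dir='north')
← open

→ push(x='north')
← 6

→ move(dir='north')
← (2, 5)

→ sense(dir='east')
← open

→ push(x='east')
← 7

→ move(dir='east')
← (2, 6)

→ sense(dir='north')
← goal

→ move(dir='north')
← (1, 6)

Answer: (1, 6)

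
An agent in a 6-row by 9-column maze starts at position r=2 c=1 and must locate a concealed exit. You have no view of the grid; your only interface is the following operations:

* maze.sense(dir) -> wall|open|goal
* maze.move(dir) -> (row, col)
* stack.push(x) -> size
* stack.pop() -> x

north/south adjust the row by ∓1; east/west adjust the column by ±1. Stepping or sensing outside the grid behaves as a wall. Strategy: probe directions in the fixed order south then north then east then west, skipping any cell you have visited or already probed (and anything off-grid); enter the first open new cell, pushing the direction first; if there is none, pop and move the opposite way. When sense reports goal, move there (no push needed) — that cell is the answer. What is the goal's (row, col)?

~$ maze.sense dir: south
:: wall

~$ maze.sense dir: north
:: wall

~$ maze.sense dir: east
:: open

~$ stack.push x: east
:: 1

~$ maze.move dir: east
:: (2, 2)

~$ maze.sense dir: south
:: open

~$ stack.push x: south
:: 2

~$ maze.move dir: south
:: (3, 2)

~$ maze.sense dir: south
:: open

~$ stack.push x: south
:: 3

~$ maze.move dir: south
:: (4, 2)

~$ maze.sense dir: south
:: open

~$ stack.push x: south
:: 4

~$ maze.move dir: south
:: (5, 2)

~$ maze.sense dir: east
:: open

~$ stack.push x: east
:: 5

~$ maze.move dir: east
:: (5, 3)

~$ maze.sense dir: north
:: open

~$ stack.push x: north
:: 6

~$ maze.move dir: north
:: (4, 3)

~$ maze.sense dir: north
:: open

~$ stack.push x: north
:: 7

~$ maze.move dir: north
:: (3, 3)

~$ maze.sense dir: north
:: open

~$ stack.push x: north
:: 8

~$ maze.move dir: north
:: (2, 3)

~$ maze.sense dir: north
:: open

~$ stack.push x: north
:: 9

~$ maze.move dir: north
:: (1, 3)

~$ maze.sense dir: north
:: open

~$ stack.push x: north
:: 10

~$ maze.move dir: north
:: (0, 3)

~$ maze.sense dir: east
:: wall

~$ maze.sense dir: west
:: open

~$ stack.push x: west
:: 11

~$ maze.move dir: west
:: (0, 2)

~$ maze.sense dir: south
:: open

~$ stack.push x: south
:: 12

~$ maze.move dir: south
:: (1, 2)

~$ stack.pop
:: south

~$ maze.move dir: north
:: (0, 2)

~$ maze.sense dir: west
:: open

~$ stack.push x: west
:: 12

~$ maze.move dir: west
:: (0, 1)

~$ maze.sense dir: west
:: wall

~$ stack.pop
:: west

~$ maze.move dir: east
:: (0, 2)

~$ stack.pop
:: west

~$ maze.move dir: east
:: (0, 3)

~$ stack.pop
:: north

~$ maze.move dir: south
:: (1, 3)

~$ maze.sense dir: east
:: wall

~$ stack.pop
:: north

~$ maze.move dir: south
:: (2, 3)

~$ maze.sense dir: east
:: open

~$ stack.push x: east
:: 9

~$ maze.move dir: east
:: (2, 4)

~$ maze.sense dir: south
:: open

~$ stack.push x: south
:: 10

~$ maze.move dir: south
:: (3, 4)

~$ maze.sense dir: south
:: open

~$ stack.push x: south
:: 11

~$ maze.move dir: south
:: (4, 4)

~$ maze.sense dir: south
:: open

~$ stack.push x: south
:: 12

~$ maze.move dir: south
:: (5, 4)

~$ maze.sense dir: east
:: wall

~$ stack.pop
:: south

~$ maze.move dir: north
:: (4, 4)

~$ maze.sense dir: east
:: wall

~$ stack.pop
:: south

~$ maze.move dir: north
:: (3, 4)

~$ maze.sense dir: east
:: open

~$ stack.push x: east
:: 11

~$ maze.move dir: east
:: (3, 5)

~$ maze.sense dir: north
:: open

~$ stack.push x: north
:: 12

~$ maze.move dir: north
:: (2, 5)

~$ maze.sense dir: north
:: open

~$ stack.push x: north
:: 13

~$ maze.move dir: north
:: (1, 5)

~$ maze.sense dir: north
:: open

~$ stack.push x: north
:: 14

~$ maze.move dir: north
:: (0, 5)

~$ maze.sense dir: east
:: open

~$ stack.push x: east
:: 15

~$ maze.move dir: east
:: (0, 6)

~$ maze.sense dir: south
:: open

~$ stack.push x: south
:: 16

~$ maze.move dir: south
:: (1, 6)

~$ maze.sense dir: south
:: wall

~$ maze.sense dir: east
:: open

~$ stack.push x: east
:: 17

~$ maze.move dir: east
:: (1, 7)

~$ maze.sense dir: south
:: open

~$ stack.push x: south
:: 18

~$ maze.move dir: south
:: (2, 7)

~$ maze.sense dir: south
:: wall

~$ maze.sense dir: east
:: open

~$ stack.push x: east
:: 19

~$ maze.move dir: east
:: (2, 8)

~$ maze.sense dir: south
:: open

~$ stack.push x: south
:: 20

~$ maze.move dir: south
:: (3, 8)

~$ maze.sense dir: south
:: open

~$ stack.push x: south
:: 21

~$ maze.move dir: south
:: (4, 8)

~$ maze.sense dir: south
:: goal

~$ maze.move dir: south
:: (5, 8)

Answer: (5, 8)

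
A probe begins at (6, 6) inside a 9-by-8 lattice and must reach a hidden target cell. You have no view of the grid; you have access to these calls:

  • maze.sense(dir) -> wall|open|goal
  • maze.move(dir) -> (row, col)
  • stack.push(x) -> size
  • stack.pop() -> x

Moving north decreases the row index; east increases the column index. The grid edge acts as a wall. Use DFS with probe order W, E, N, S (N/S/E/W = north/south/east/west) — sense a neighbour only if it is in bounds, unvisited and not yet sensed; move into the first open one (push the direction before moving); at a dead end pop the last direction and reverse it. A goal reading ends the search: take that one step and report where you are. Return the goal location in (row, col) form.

→ maze.sense(dir→west)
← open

→ stack.push(x→west)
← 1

→ maze.move(dir→west)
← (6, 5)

→ maze.sense(dir→west)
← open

→ stack.push(x→west)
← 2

→ maze.move(dir→west)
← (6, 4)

→ maze.sense(dir→west)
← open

→ stack.push(x→west)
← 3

→ maze.move(dir→west)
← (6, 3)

→ maze.sense(dir→west)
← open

→ stack.push(x→west)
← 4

→ maze.move(dir→west)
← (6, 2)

→ maze.sense(dir→west)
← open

→ stack.push(x→west)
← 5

→ maze.move(dir→west)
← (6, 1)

→ maze.sense(dir→west)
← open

→ stack.push(x→west)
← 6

→ maze.move(dir→west)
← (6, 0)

→ maze.sense(dir→north)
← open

→ stack.push(x→north)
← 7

→ maze.move(dir→north)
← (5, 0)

→ maze.sense(dir→east)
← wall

→ maze.sense(dir→north)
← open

→ stack.push(x→north)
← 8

→ maze.move(dir→north)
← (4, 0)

→ maze.sense(dir→east)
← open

→ stack.push(x→east)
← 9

→ maze.move(dir→east)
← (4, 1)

→ maze.sense(dir→east)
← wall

→ maze.sense(dir→north)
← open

→ stack.push(x→north)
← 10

→ maze.move(dir→north)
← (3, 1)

→ maze.sense(dir→west)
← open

→ stack.push(x→west)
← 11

→ maze.move(dir→west)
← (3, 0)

→ maze.sense(dir→north)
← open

→ stack.push(x→north)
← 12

→ maze.move(dir→north)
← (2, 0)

→ maze.sense(dir→east)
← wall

→ maze.sense(dir→north)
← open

→ stack.push(x→north)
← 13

→ maze.move(dir→north)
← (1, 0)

→ maze.sense(dir→east)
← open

→ stack.push(x→east)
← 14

→ maze.move(dir→east)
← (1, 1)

→ maze.sense(dir→east)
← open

→ stack.push(x→east)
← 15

→ maze.move(dir→east)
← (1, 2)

→ maze.sense(dir→east)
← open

→ stack.push(x→east)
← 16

→ maze.move(dir→east)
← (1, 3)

→ maze.sense(dir→east)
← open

→ stack.push(x→east)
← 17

→ maze.move(dir→east)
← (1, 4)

→ maze.sense(dir→east)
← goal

→ maze.move(dir→east)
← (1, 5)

Answer: (1, 5)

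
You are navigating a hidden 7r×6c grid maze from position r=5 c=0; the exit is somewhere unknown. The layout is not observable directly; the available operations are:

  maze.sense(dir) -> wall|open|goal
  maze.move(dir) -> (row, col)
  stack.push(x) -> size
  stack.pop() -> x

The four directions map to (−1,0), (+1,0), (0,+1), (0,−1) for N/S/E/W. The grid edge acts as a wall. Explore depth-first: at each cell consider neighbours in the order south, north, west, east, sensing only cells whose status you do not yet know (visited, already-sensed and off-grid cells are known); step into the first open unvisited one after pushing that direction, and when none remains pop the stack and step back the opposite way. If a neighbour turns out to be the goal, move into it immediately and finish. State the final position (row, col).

CALL sense[dir→south]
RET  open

CALL push[x→south]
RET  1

CALL move[dir→south]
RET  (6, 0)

CALL sense[dir→east]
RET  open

CALL push[x→east]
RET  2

CALL move[dir→east]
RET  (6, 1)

CALL sense[dir→north]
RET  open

CALL push[x→north]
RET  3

CALL move[dir→north]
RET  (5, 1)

CALL sense[dir→north]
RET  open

CALL push[x→north]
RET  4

CALL move[dir→north]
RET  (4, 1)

CALL sense[dir→north]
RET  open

CALL push[x→north]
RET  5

CALL move[dir→north]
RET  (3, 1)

CALL sense[dir→north]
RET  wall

CALL sense[dir→west]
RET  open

CALL push[x→west]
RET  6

CALL move[dir→west]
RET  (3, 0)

CALL sense[dir→south]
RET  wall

CALL sense[dir→north]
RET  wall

CALL pop[]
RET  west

CALL move[dir→east]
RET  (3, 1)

CALL sense[dir→east]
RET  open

CALL push[x→east]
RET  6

CALL move[dir→east]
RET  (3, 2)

CALL sense[dir→south]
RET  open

CALL push[x→south]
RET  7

CALL move[dir→south]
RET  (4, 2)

CALL sense[dir→south]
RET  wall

CALL sense[dir→east]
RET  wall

CALL pop[]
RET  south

CALL move[dir→north]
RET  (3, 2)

CALL sense[dir→north]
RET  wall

CALL sense[dir→east]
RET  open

CALL push[x→east]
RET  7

CALL move[dir→east]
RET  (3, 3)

CALL sense[dir→north]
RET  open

CALL push[x→north]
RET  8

CALL move[dir→north]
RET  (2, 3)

CALL sense[dir→north]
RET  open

CALL push[x→north]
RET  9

CALL move[dir→north]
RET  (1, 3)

CALL sense[dir→north]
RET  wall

CALL sense[dir→west]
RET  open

CALL push[x→west]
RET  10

CALL move[dir→west]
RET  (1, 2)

CALL sense[dir→north]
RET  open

CALL push[x→north]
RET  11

CALL move[dir→north]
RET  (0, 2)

CALL sense[dir→west]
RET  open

CALL push[x→west]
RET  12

CALL move[dir→west]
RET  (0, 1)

CALL sense[dir→south]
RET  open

CALL push[x→south]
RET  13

CALL move[dir→south]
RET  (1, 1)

CALL sense[dir→west]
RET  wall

CALL pop[]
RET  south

CALL move[dir→north]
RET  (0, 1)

CALL sense[dir→west]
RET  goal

CALL move[dir→west]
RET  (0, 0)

Answer: (0, 0)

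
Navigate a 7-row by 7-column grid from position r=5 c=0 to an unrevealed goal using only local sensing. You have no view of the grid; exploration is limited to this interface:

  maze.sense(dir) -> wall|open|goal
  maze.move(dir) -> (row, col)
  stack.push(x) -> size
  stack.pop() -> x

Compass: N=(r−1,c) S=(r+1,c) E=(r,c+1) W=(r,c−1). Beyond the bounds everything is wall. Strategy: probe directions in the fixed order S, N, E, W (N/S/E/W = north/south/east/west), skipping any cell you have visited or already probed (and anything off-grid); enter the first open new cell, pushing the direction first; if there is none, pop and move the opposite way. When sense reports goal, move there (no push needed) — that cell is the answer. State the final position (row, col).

// 1. maze.sense(dir: south) : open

// 2. stack.push(x: south) : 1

// 3. maze.move(dir: south) : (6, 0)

// 4. maze.sense(dir: east) : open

// 5. stack.push(x: east) : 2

// 6. maze.move(dir: east) : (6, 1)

// 7. maze.sense(dir: north) : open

// 8. stack.push(x: north) : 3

// 9. maze.move(dir: north) : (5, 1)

// 10. maze.sense(dir: north) : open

// 11. stack.push(x: north) : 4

// 12. maze.move(dir: north) : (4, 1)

// 13. maze.sense(dir: north) : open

// 14. stack.push(x: north) : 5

// 15. maze.move(dir: north) : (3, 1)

// 16. maze.sense(dir: north) : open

// 17. stack.push(x: north) : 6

// 18. maze.move(dir: north) : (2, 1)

// 19. maze.sense(dir: north) : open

// 20. stack.push(x: north) : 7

// 21. maze.move(dir: north) : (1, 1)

// 22. maze.sense(dir: north) : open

// 23. stack.push(x: north) : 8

// 24. maze.move(dir: north) : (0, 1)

// 25. maze.sense(dir: east) : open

// 26. stack.push(x: east) : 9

// 27. maze.move(dir: east) : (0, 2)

// 28. maze.sense(dir: south) : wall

// 29. maze.sense(dir: east) : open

// 30. stack.push(x: east) : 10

// 31. maze.move(dir: east) : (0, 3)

// 32. maze.sense(dir: south) : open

// 33. stack.push(x: south) : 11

// 34. maze.move(dir: south) : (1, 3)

// 35. maze.sense(dir: south) : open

// 36. stack.push(x: south) : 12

// 37. maze.move(dir: south) : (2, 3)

// 38. maze.sense(dir: south) : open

// 39. stack.push(x: south) : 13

// 40. maze.move(dir: south) : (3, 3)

// 41. maze.sense(dir: south) : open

// 42. stack.push(x: south) : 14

// 43. maze.move(dir: south) : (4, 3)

// 44. maze.sense(dir: south) : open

// 45. stack.push(x: south) : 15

// 46. maze.move(dir: south) : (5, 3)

// 47. maze.sense(dir: south) : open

// 48. stack.push(x: south) : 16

// 49. maze.move(dir: south) : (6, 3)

// 50. maze.sense(dir: east) : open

// 51. stack.push(x: east) : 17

// 52. maze.move(dir: east) : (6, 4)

// 53. maze.sense(dir: north) : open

// 54. stack.push(x: north) : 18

// 55. maze.move(dir: north) : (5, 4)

// 56. maze.sense(dir: north) : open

// 57. stack.push(x: north) : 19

// 58. maze.move(dir: north) : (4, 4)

// 59. maze.sense(dir: north) : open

// 60. stack.push(x: north) : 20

// 61. maze.move(dir: north) : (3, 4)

// 62. maze.sense(dir: north) : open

// 63. stack.push(x: north) : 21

// 64. maze.move(dir: north) : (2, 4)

// 65. maze.sense(dir: north) : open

// 66. stack.push(x: north) : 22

// 67. maze.move(dir: north) : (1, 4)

// 68. maze.sense(dir: north) : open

// 69. stack.push(x: north) : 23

// 70. maze.move(dir: north) : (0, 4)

// 71. maze.sense(dir: east) : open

// 72. stack.push(x: east) : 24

// 73. maze.move(dir: east) : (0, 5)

// 74. maze.sense(dir: south) : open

// 75. stack.push(x: south) : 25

// 76. maze.move(dir: south) : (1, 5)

// 77. maze.sense(dir: south) : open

// 78. stack.push(x: south) : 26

// 79. maze.move(dir: south) : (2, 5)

// 80. maze.sense(dir: south) : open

// 81. stack.push(x: south) : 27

// 82. maze.move(dir: south) : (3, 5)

// 83. maze.sense(dir: south) : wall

// 84. maze.sense(dir: east) : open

// 85. stack.push(x: east) : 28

// 86. maze.move(dir: east) : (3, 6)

// 87. maze.sense(dir: south) : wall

// 88. maze.sense(dir: north) : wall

// 89. stack.pop() : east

// 90. maze.move(dir: west) : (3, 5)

// 91. stack.pop() : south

// 92. maze.move(dir: north) : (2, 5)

// 93. stack.pop() : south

// 94. maze.move(dir: north) : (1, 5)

// 95. maze.sense(dir: east) : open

// 96. stack.push(x: east) : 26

// 97. maze.move(dir: east) : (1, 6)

// 98. maze.sense(dir: north) : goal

// 99. maze.move(dir: north) : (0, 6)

Answer: (0, 6)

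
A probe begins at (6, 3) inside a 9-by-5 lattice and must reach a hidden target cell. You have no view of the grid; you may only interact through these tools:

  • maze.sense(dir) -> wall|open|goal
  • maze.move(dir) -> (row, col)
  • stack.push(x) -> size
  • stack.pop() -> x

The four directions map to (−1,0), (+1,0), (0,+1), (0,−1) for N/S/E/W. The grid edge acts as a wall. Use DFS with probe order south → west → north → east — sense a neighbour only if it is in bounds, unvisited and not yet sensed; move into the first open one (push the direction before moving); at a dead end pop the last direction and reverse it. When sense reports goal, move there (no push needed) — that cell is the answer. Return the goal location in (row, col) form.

% 1. sense(dir='south') == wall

% 2. sense(dir='west') == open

% 3. push(x='west') == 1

% 4. move(dir='west') == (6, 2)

% 5. sense(dir='south') == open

% 6. push(x='south') == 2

% 7. move(dir='south') == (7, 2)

% 8. sense(dir='south') == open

% 9. push(x='south') == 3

% 10. move(dir='south') == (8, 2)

% 11. sense(dir='west') == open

% 12. push(x='west') == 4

% 13. move(dir='west') == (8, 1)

% 14. sense(dir='west') == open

% 15. push(x='west') == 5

% 16. move(dir='west') == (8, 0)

% 17. sense(dir='north') == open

% 18. push(x='north') == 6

% 19. move(dir='north') == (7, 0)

% 20. sense(dir='north') == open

% 21. push(x='north') == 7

% 22. move(dir='north') == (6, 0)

% 23. sense(dir='north') == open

% 24. push(x='north') == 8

% 25. move(dir='north') == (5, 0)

% 26. sense(dir='north') == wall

% 27. sense(dir='east') == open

% 28. push(x='east') == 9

% 29. move(dir='east') == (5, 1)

% 30. sense(dir='south') == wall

% 31. sense(dir='north') == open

% 32. push(x='north') == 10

% 33. move(dir='north') == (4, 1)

% 34. sense(dir='north') == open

% 35. push(x='north') == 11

% 36. move(dir='north') == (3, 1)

% 37. sense(dir='west') == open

% 38. push(x='west') == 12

% 39. move(dir='west') == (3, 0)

% 40. sense(dir='north') == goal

% 41. move(dir='north') == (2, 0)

Answer: (2, 0)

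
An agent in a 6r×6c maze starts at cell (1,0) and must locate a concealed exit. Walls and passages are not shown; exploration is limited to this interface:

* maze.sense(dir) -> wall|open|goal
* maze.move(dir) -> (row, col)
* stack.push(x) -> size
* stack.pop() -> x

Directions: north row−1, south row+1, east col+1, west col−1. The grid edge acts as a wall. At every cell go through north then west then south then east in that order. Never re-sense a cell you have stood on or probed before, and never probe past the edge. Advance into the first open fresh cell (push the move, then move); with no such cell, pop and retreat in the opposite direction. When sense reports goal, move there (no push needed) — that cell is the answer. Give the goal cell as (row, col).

Next I call sense passing dir: north, — result: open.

I run push passing x: north, yielding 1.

I use move passing dir: north, giving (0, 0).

Now I run sense passing dir: east, giving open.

Then push passing x: east, giving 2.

Then move passing dir: east, → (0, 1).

Then sense passing dir: south, and observe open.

Invoking push passing x: south, : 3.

I try move passing dir: south, which returns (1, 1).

Next I call sense passing dir: south, — result: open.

Calling push passing x: south, → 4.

Now I run move passing dir: south, giving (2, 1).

Next I call sense passing dir: west, and get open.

Invoking push passing x: west, : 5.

Now I run move passing dir: west, : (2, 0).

Invoking sense passing dir: south, which returns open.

Now I run push passing x: south, : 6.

I invoke move passing dir: south, and see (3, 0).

Then sense passing dir: south, : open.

Now I run push passing x: south, and observe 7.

I call move passing dir: south, : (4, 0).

I call sense passing dir: south, and get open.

I call push passing x: south, giving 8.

Now I run move passing dir: south, and observe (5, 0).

Calling sense passing dir: east, which returns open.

Using push passing x: east, and observe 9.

Now I run move passing dir: east, : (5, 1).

I invoke sense passing dir: north, and observe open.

Using push passing x: north, yielding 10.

I invoke move passing dir: north, and observe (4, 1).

I use sense passing dir: north, giving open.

Invoking push passing x: north, and see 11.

Using move passing dir: north, : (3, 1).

I use sense passing dir: east, which returns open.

I use push passing x: east, and see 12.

Now I run move passing dir: east, : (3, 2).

Using sense passing dir: north, and get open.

Using push passing x: north, giving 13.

Then move passing dir: north, and observe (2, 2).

I run sense passing dir: north, giving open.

Using push passing x: north, and see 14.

Using move passing dir: north, → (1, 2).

Calling sense passing dir: north, and see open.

I use push passing x: north, : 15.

Then move passing dir: north, and get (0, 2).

I call sense passing dir: east, giving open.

Now I run push passing x: east, yielding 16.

I invoke move passing dir: east, : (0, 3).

I try sense passing dir: south, and see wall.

I run sense passing dir: east, and observe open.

Using push passing x: east, yielding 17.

Invoking move passing dir: east, : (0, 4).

Invoking sense passing dir: south, and see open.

I use push passing x: south, — result: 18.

Next I call move passing dir: south, and get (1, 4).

I invoke sense passing dir: south, and see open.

I call push passing x: south, and see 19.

Next I call move passing dir: south, giving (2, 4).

I run sense passing dir: west, — result: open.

I use push passing x: west, : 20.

I run move passing dir: west, and get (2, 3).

Then sense passing dir: south, yielding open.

I call push passing x: south, which returns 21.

Using move passing dir: south, yielding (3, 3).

I run sense passing dir: south, → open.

I call push passing x: south, yielding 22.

Invoking move passing dir: south, and observe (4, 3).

Next I call sense passing dir: west, and see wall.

I use sense passing dir: south, : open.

Invoking push passing x: south, yielding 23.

I try move passing dir: south, — result: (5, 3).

I invoke sense passing dir: west, and see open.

Using push passing x: west, and observe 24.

I use move passing dir: west, and get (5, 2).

I call pop(), giving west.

Next I call move passing dir: east, and observe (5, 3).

I use sense passing dir: east, and get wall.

Using pop, yielding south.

Using move passing dir: north, : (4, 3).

I invoke sense passing dir: east, → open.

Next I call push passing x: east, which returns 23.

Using move passing dir: east, : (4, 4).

I try sense passing dir: north, and observe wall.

Next I call sense passing dir: east, — result: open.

Using push passing x: east, which returns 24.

Next I call move passing dir: east, : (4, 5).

Then sense passing dir: north, yielding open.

I run push passing x: north, giving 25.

I try move passing dir: north, which returns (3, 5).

Next I call sense passing dir: north, → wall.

I try pop(), and see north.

I run move passing dir: south, yielding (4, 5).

Invoking sense passing dir: south, → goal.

Then move passing dir: south, : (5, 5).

Answer: (5, 5)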